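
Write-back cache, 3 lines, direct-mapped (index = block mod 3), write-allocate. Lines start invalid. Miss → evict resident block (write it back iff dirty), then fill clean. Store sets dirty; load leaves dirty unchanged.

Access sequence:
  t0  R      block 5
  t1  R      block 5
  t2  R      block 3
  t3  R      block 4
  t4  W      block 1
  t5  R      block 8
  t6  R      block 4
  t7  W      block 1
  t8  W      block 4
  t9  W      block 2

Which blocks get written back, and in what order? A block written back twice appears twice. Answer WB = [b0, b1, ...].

0: R B5 -> L2 miss  d=-]
1: R B5 -> L2 hit  d=-]
2: R B3 -> L0 miss  d=-]
3: R B4 -> L1 miss  d=-]
4: W B1 -> L1 miss  d=D]
5: R B8 -> L2 miss  d=-]
6: R B4 -> L1 miss wb->B1  d=-]
7: W B1 -> L1 miss  d=D]
8: W B4 -> L1 miss wb->B1  d=D]
9: W B2 -> L2 miss  d=D]

WB = [1, 1]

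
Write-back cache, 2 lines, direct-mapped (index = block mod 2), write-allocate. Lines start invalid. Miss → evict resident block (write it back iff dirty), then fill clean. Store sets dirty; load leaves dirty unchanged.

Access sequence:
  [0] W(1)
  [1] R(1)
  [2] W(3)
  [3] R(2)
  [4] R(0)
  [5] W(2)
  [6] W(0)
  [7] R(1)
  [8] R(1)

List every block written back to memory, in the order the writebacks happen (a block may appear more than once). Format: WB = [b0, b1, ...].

0: W B1 → L1 miss [D]
1: R B1 → L1 hit [D]
2: W B3 → L1 miss wb→B1 [D]
3: R B2 → L0 miss [-]
4: R B0 → L0 miss [-]
5: W B2 → L0 miss [D]
6: W B0 → L0 miss wb→B2 [D]
7: R B1 → L1 miss wb→B3 [-]
8: R B1 → L1 hit [-]

WB = [1, 2, 3]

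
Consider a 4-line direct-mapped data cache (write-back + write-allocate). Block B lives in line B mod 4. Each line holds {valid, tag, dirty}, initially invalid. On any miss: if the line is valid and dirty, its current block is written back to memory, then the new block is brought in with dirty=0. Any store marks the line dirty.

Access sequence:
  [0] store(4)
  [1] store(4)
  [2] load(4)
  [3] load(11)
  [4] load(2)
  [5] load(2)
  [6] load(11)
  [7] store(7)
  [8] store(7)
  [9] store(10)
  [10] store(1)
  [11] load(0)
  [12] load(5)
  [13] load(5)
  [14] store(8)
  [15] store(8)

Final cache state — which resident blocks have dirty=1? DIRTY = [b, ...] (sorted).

0: W B4 → L0 miss [D]
1: W B4 → L0 hit [D]
2: R B4 → L0 hit [D]
3: R B11 → L3 miss [-]
4: R B2 → L2 miss [-]
5: R B2 → L2 hit [-]
6: R B11 → L3 hit [-]
7: W B7 → L3 miss [D]
8: W B7 → L3 hit [D]
9: W B10 → L2 miss [D]
10: W B1 → L1 miss [D]
11: R B0 → L0 miss wb→B4 [-]
12: R B5 → L1 miss wb→B1 [-]
13: R B5 → L1 hit [-]
14: W B8 → L0 miss [D]
15: W B8 → L0 hit [D]

DIRTY = [7, 8, 10]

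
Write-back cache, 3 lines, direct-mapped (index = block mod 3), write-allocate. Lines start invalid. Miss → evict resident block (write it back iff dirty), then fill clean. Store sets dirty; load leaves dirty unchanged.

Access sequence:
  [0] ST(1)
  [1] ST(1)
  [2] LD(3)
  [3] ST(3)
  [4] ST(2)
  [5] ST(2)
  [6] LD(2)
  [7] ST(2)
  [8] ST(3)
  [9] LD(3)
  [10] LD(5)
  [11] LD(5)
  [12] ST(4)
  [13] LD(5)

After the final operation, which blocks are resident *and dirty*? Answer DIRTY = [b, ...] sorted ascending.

DIRTY = [3, 4]

0: W B1 → L1 miss [D]
1: W B1 → L1 hit [D]
2: R B3 → L0 miss [-]
3: W B3 → L0 hit [D]
4: W B2 → L2 miss [D]
5: W B2 → L2 hit [D]
6: R B2 → L2 hit [D]
7: W B2 → L2 hit [D]
8: W B3 → L0 hit [D]
9: R B3 → L0 hit [D]
10: R B5 → L2 miss wb→B2 [-]
11: R B5 → L2 hit [-]
12: W B4 → L1 miss wb→B1 [D]
13: R B5 → L2 hit [-]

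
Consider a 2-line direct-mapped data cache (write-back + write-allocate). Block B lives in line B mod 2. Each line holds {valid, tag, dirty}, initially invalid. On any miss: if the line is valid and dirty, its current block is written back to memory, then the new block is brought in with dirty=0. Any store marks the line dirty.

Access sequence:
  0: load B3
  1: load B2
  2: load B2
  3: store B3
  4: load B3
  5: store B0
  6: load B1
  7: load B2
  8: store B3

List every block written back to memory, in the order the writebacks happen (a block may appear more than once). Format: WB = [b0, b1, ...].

0: R B3 -> L1 miss  d=-]
1: R B2 -> L0 miss  d=-]
2: R B2 -> L0 hit  d=-]
3: W B3 -> L1 hit  d=D]
4: R B3 -> L1 hit  d=D]
5: W B0 -> L0 miss  d=D]
6: R B1 -> L1 miss wb->B3  d=-]
7: R B2 -> L0 miss wb->B0  d=-]
8: W B3 -> L1 miss  d=D]

WB = [3, 0]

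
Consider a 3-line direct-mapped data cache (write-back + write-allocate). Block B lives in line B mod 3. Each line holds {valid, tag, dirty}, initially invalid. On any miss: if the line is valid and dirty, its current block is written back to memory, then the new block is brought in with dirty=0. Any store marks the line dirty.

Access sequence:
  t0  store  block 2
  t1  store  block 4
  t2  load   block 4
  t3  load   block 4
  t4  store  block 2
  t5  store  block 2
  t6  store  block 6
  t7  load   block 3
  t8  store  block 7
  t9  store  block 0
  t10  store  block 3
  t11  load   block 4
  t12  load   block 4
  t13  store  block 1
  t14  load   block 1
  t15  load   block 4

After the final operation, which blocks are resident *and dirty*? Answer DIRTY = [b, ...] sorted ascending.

0: W B2 -> L2 miss  d=D]
1: W B4 -> L1 miss  d=D]
2: R B4 -> L1 hit  d=D]
3: R B4 -> L1 hit  d=D]
4: W B2 -> L2 hit  d=D]
5: W B2 -> L2 hit  d=D]
6: W B6 -> L0 miss  d=D]
7: R B3 -> L0 miss wb->B6  d=-]
8: W B7 -> L1 miss wb->B4  d=D]
9: W B0 -> L0 miss  d=D]
10: W B3 -> L0 miss wb->B0  d=D]
11: R B4 -> L1 miss wb->B7  d=-]
12: R B4 -> L1 hit  d=-]
13: W B1 -> L1 miss  d=D]
14: R B1 -> L1 hit  d=D]
15: R B4 -> L1 miss wb->B1  d=-]

DIRTY = [2, 3]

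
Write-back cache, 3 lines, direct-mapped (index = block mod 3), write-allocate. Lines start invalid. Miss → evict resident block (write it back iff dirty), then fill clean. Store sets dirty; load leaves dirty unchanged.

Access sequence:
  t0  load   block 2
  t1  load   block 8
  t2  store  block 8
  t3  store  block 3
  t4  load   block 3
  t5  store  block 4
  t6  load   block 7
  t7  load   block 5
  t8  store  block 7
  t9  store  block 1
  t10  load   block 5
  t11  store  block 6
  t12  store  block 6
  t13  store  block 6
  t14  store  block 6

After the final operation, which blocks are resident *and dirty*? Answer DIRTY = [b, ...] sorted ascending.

  0 | R B2 → L2 miss [-]
  1 | R B8 → L2 miss [-]
  2 | W B8 → L2 hit [D]
  3 | W B3 → L0 miss [D]
  4 | R B3 → L0 hit [D]
  5 | W B4 → L1 miss [D]
  6 | R B7 → L1 miss wb→B4 [-]
  7 | R B5 → L2 miss wb→B8 [-]
  8 | W B7 → L1 hit [D]
  9 | W B1 → L1 miss wb→B7 [D]
  10 | R B5 → L2 hit [-]
  11 | W B6 → L0 miss wb→B3 [D]
  12 | W B6 → L0 hit [D]
  13 | W B6 → L0 hit [D]
  14 | W B6 → L0 hit [D]

DIRTY = [1, 6]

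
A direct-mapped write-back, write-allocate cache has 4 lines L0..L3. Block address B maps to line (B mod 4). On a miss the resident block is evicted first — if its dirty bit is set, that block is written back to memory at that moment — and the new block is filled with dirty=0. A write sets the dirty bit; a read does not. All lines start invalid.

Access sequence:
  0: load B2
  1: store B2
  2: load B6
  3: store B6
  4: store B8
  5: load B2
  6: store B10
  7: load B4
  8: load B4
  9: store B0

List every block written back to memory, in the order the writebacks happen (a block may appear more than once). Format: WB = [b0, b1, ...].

0: R B2 -> L2 miss  d=-]
1: W B2 -> L2 hit  d=D]
2: R B6 -> L2 miss wb->B2  d=-]
3: W B6 -> L2 hit  d=D]
4: W B8 -> L0 miss  d=D]
5: R B2 -> L2 miss wb->B6  d=-]
6: W B10 -> L2 miss  d=D]
7: R B4 -> L0 miss wb->B8  d=-]
8: R B4 -> L0 hit  d=-]
9: W B0 -> L0 miss  d=D]

WB = [2, 6, 8]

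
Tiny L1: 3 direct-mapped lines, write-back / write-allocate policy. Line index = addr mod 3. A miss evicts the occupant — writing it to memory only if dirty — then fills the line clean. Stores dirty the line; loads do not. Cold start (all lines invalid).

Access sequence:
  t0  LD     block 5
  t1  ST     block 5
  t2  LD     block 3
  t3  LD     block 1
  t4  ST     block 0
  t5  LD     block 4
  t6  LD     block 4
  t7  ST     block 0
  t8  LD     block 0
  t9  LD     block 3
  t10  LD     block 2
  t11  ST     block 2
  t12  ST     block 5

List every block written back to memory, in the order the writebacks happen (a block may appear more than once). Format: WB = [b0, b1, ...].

0: R B5 -> L2 miss  d=-]
1: W B5 -> L2 hit  d=D]
2: R B3 -> L0 miss  d=-]
3: R B1 -> L1 miss  d=-]
4: W B0 -> L0 miss  d=D]
5: R B4 -> L1 miss  d=-]
6: R B4 -> L1 hit  d=-]
7: W B0 -> L0 hit  d=D]
8: R B0 -> L0 hit  d=D]
9: R B3 -> L0 miss wb->B0  d=-]
10: R B2 -> L2 miss wb->B5  d=-]
11: W B2 -> L2 hit  d=D]
12: W B5 -> L2 miss wb->B2  d=D]

WB = [0, 5, 2]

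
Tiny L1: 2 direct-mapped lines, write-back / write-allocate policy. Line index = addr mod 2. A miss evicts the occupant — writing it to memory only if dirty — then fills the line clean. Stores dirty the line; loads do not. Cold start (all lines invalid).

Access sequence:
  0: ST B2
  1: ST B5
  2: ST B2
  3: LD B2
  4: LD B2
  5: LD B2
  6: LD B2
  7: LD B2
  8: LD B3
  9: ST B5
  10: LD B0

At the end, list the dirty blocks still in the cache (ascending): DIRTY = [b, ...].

0: W B2 -> L0 miss  d=D]
1: W B5 -> L1 miss  d=D]
2: W B2 -> L0 hit  d=D]
3: R B2 -> L0 hit  d=D]
4: R B2 -> L0 hit  d=D]
5: R B2 -> L0 hit  d=D]
6: R B2 -> L0 hit  d=D]
7: R B2 -> L0 hit  d=D]
8: R B3 -> L1 miss wb->B5  d=-]
9: W B5 -> L1 miss  d=D]
10: R B0 -> L0 miss wb->B2  d=-]

DIRTY = [5]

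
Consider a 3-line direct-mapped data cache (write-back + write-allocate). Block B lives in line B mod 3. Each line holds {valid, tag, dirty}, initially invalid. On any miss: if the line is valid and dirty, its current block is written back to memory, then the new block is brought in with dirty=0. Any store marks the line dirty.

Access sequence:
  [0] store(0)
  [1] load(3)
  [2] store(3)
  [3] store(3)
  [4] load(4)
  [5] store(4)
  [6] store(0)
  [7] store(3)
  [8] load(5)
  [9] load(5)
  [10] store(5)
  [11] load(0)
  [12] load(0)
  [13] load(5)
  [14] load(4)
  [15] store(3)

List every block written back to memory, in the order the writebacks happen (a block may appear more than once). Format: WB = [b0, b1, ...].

WB = [0, 3, 0, 3]

0: W B0 → L0 miss [D]
1: R B3 → L0 miss wb→B0 [-]
2: W B3 → L0 hit [D]
3: W B3 → L0 hit [D]
4: R B4 → L1 miss [-]
5: W B4 → L1 hit [D]
6: W B0 → L0 miss wb→B3 [D]
7: W B3 → L0 miss wb→B0 [D]
8: R B5 → L2 miss [-]
9: R B5 → L2 hit [-]
10: W B5 → L2 hit [D]
11: R B0 → L0 miss wb→B3 [-]
12: R B0 → L0 hit [-]
13: R B5 → L2 hit [D]
14: R B4 → L1 hit [D]
15: W B3 → L0 miss [D]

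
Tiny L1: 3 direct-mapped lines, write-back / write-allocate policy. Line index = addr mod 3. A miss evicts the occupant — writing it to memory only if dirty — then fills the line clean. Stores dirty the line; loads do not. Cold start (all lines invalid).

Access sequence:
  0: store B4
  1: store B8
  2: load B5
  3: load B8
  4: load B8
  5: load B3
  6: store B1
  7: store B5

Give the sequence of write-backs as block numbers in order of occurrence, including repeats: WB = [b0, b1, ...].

  0 | W B4 → L1 miss [D]
  1 | W B8 → L2 miss [D]
  2 | R B5 → L2 miss wb→B8 [-]
  3 | R B8 → L2 miss [-]
  4 | R B8 → L2 hit [-]
  5 | R B3 → L0 miss [-]
  6 | W B1 → L1 miss wb→B4 [D]
  7 | W B5 → L2 miss [D]

WB = [8, 4]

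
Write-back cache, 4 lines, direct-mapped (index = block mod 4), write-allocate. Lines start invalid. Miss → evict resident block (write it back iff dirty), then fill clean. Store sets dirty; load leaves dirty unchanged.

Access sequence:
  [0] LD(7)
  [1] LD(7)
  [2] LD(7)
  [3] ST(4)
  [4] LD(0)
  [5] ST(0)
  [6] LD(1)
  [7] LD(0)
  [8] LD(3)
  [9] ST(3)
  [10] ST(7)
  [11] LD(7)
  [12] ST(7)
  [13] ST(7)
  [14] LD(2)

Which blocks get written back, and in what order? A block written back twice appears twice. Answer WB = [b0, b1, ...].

WB = [4, 3]

0: R B7 → L3 miss [-]
1: R B7 → L3 hit [-]
2: R B7 → L3 hit [-]
3: W B4 → L0 miss [D]
4: R B0 → L0 miss wb→B4 [-]
5: W B0 → L0 hit [D]
6: R B1 → L1 miss [-]
7: R B0 → L0 hit [D]
8: R B3 → L3 miss [-]
9: W B3 → L3 hit [D]
10: W B7 → L3 miss wb→B3 [D]
11: R B7 → L3 hit [D]
12: W B7 → L3 hit [D]
13: W B7 → L3 hit [D]
14: R B2 → L2 miss [-]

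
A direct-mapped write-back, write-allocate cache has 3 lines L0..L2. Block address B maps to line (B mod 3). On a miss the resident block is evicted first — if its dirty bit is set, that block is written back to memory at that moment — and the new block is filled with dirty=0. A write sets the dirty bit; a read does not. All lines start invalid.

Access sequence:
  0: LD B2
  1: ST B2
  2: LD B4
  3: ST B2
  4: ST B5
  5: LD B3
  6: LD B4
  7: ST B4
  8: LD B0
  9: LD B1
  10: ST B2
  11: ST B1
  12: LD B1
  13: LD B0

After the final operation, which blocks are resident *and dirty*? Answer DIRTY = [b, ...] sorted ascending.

  0 | R B2 → L2 miss [-]
  1 | W B2 → L2 hit [D]
  2 | R B4 → L1 miss [-]
  3 | W B2 → L2 hit [D]
  4 | W B5 → L2 miss wb→B2 [D]
  5 | R B3 → L0 miss [-]
  6 | R B4 → L1 hit [-]
  7 | W B4 → L1 hit [D]
  8 | R B0 → L0 miss [-]
  9 | R B1 → L1 miss wb→B4 [-]
  10 | W B2 → L2 miss wb→B5 [D]
  11 | W B1 → L1 hit [D]
  12 | R B1 → L1 hit [D]
  13 | R B0 → L0 hit [-]

DIRTY = [1, 2]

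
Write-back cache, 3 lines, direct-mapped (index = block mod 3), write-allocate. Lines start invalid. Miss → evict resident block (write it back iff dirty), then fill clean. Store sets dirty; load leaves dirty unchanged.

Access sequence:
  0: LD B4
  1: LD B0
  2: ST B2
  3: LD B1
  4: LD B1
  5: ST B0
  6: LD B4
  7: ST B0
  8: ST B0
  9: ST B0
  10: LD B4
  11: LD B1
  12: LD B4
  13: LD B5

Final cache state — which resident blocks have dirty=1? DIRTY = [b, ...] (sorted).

0: R B4 -> L1 miss  d=-]
1: R B0 -> L0 miss  d=-]
2: W B2 -> L2 miss  d=D]
3: R B1 -> L1 miss  d=-]
4: R B1 -> L1 hit  d=-]
5: W B0 -> L0 hit  d=D]
6: R B4 -> L1 miss  d=-]
7: W B0 -> L0 hit  d=D]
8: W B0 -> L0 hit  d=D]
9: W B0 -> L0 hit  d=D]
10: R B4 -> L1 hit  d=-]
11: R B1 -> L1 miss  d=-]
12: R B4 -> L1 miss  d=-]
13: R B5 -> L2 miss wb->B2  d=-]

DIRTY = [0]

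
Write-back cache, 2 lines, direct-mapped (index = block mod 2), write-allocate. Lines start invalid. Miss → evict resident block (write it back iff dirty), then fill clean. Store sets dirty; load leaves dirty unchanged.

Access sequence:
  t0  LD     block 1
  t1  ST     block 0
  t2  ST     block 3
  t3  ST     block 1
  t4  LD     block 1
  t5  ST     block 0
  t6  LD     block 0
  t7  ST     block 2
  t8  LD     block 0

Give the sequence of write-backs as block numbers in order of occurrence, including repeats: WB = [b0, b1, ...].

0: R B1 -> L1 miss  d=-]
1: W B0 -> L0 miss  d=D]
2: W B3 -> L1 miss  d=D]
3: W B1 -> L1 miss wb->B3  d=D]
4: R B1 -> L1 hit  d=D]
5: W B0 -> L0 hit  d=D]
6: R B0 -> L0 hit  d=D]
7: W B2 -> L0 miss wb->B0  d=D]
8: R B0 -> L0 miss wb->B2  d=-]

WB = [3, 0, 2]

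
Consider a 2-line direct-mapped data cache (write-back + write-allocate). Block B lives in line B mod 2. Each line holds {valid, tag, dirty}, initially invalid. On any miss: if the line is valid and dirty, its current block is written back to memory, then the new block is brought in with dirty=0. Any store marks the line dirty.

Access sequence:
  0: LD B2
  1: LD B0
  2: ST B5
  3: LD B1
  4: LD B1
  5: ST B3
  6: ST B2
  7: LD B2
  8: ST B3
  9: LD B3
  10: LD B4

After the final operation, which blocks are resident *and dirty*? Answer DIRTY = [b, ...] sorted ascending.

  0 | R B2 → L0 miss [-]
  1 | R B0 → L0 miss [-]
  2 | W B5 → L1 miss [D]
  3 | R B1 → L1 miss wb→B5 [-]
  4 | R B1 → L1 hit [-]
  5 | W B3 → L1 miss [D]
  6 | W B2 → L0 miss [D]
  7 | R B2 → L0 hit [D]
  8 | W B3 → L1 hit [D]
  9 | R B3 → L1 hit [D]
  10 | R B4 → L0 miss wb→B2 [-]

DIRTY = [3]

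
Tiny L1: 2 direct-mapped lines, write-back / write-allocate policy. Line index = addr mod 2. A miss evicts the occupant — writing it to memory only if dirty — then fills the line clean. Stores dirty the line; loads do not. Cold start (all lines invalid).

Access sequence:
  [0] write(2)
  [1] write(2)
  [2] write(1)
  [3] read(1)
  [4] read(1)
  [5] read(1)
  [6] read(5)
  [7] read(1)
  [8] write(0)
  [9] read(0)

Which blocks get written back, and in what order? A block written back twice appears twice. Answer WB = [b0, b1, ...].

  0 | W B2 → L0 miss [D]
  1 | W B2 → L0 hit [D]
  2 | W B1 → L1 miss [D]
  3 | R B1 → L1 hit [D]
  4 | R B1 → L1 hit [D]
  5 | R B1 → L1 hit [D]
  6 | R B5 → L1 miss wb→B1 [-]
  7 | R B1 → L1 miss [-]
  8 | W B0 → L0 miss wb→B2 [D]
  9 | R B0 → L0 hit [D]

WB = [1, 2]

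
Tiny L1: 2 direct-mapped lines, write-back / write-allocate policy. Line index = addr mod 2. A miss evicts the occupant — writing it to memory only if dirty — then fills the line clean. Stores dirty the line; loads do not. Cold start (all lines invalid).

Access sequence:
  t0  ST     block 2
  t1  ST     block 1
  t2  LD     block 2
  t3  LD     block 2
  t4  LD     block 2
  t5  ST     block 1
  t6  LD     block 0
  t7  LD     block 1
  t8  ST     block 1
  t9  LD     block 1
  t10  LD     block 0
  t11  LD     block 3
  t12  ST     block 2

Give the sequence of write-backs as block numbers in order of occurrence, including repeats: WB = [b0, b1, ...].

0: W B2 → L0 miss [D]
1: W B1 → L1 miss [D]
2: R B2 → L0 hit [D]
3: R B2 → L0 hit [D]
4: R B2 → L0 hit [D]
5: W B1 → L1 hit [D]
6: R B0 → L0 miss wb→B2 [-]
7: R B1 → L1 hit [D]
8: W B1 → L1 hit [D]
9: R B1 → L1 hit [D]
10: R B0 → L0 hit [-]
11: R B3 → L1 miss wb→B1 [-]
12: W B2 → L0 miss [D]

WB = [2, 1]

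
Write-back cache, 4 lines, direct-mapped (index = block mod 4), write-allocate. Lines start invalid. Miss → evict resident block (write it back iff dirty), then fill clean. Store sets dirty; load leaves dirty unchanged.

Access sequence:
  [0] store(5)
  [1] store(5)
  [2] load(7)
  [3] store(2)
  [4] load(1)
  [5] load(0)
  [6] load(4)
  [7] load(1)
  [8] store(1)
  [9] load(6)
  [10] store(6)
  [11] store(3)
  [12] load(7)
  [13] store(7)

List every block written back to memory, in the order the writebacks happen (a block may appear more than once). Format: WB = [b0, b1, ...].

WB = [5, 2, 3]

0: W B5 → L1 miss [D]
1: W B5 → L1 hit [D]
2: R B7 → L3 miss [-]
3: W B2 → L2 miss [D]
4: R B1 → L1 miss wb→B5 [-]
5: R B0 → L0 miss [-]
6: R B4 → L0 miss [-]
7: R B1 → L1 hit [-]
8: W B1 → L1 hit [D]
9: R B6 → L2 miss wb→B2 [-]
10: W B6 → L2 hit [D]
11: W B3 → L3 miss [D]
12: R B7 → L3 miss wb→B3 [-]
13: W B7 → L3 hit [D]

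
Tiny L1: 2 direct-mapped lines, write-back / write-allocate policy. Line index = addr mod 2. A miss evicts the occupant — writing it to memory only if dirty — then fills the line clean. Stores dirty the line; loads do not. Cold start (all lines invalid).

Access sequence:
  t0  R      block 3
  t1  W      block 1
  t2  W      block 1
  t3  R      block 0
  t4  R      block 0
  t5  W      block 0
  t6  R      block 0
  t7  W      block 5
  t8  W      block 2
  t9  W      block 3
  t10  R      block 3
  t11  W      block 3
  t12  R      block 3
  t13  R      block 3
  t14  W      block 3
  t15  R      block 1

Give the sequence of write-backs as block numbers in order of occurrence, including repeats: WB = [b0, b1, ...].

0: R B3 -> L1 miss  d=-]
1: W B1 -> L1 miss  d=D]
2: W B1 -> L1 hit  d=D]
3: R B0 -> L0 miss  d=-]
4: R B0 -> L0 hit  d=-]
5: W B0 -> L0 hit  d=D]
6: R B0 -> L0 hit  d=D]
7: W B5 -> L1 miss wb->B1  d=D]
8: W B2 -> L0 miss wb->B0  d=D]
9: W B3 -> L1 miss wb->B5  d=D]
10: R B3 -> L1 hit  d=D]
11: W B3 -> L1 hit  d=D]
12: R B3 -> L1 hit  d=D]
13: R B3 -> L1 hit  d=D]
14: W B3 -> L1 hit  d=D]
15: R B1 -> L1 miss wb->B3  d=-]

WB = [1, 0, 5, 3]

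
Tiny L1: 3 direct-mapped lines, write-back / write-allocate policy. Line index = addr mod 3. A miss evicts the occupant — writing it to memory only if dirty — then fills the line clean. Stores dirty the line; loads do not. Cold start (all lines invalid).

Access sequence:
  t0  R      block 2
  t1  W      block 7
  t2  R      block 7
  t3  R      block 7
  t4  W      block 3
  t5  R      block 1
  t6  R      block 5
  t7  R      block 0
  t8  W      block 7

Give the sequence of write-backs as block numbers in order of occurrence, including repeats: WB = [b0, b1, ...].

  0 | R B2 → L2 miss [-]
  1 | W B7 → L1 miss [D]
  2 | R B7 → L1 hit [D]
  3 | R B7 → L1 hit [D]
  4 | W B3 → L0 miss [D]
  5 | R B1 → L1 miss wb→B7 [-]
  6 | R B5 → L2 miss [-]
  7 | R B0 → L0 miss wb→B3 [-]
  8 | W B7 → L1 miss [D]

WB = [7, 3]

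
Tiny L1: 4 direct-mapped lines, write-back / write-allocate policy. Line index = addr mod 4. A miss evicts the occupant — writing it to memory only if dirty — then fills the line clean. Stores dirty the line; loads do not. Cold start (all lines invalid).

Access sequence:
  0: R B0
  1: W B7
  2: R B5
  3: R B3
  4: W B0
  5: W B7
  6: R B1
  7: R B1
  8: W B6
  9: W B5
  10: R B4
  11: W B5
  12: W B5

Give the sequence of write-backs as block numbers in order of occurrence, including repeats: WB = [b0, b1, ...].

WB = [7, 0]

0: R B0 -> L0 miss  d=-]
1: W B7 -> L3 miss  d=D]
2: R B5 -> L1 miss  d=-]
3: R B3 -> L3 miss wb->B7  d=-]
4: W B0 -> L0 hit  d=D]
5: W B7 -> L3 miss  d=D]
6: R B1 -> L1 miss  d=-]
7: R B1 -> L1 hit  d=-]
8: W B6 -> L2 miss  d=D]
9: W B5 -> L1 miss  d=D]
10: R B4 -> L0 miss wb->B0  d=-]
11: W B5 -> L1 hit  d=D]
12: W B5 -> L1 hit  d=D]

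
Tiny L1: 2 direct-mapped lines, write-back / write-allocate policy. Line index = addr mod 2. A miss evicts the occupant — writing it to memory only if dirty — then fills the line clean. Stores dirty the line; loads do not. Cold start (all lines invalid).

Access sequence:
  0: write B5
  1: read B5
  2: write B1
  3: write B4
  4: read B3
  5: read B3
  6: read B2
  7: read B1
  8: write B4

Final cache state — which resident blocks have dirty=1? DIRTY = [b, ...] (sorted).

DIRTY = [4]

0: W B5 -> L1 miss  d=D]
1: R B5 -> L1 hit  d=D]
2: W B1 -> L1 miss wb->B5  d=D]
3: W B4 -> L0 miss  d=D]
4: R B3 -> L1 miss wb->B1  d=-]
5: R B3 -> L1 hit  d=-]
6: R B2 -> L0 miss wb->B4  d=-]
7: R B1 -> L1 miss  d=-]
8: W B4 -> L0 miss  d=D]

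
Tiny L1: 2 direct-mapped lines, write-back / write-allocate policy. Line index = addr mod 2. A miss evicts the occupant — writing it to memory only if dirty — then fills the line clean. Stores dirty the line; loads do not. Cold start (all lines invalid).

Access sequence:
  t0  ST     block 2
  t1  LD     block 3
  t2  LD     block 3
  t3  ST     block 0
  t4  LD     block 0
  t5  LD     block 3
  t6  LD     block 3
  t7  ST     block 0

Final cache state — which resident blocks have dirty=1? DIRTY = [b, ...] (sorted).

  0 | W B2 → L0 miss [D]
  1 | R B3 → L1 miss [-]
  2 | R B3 → L1 hit [-]
  3 | W B0 → L0 miss wb→B2 [D]
  4 | R B0 → L0 hit [D]
  5 | R B3 → L1 hit [-]
  6 | R B3 → L1 hit [-]
  7 | W B0 → L0 hit [D]

DIRTY = [0]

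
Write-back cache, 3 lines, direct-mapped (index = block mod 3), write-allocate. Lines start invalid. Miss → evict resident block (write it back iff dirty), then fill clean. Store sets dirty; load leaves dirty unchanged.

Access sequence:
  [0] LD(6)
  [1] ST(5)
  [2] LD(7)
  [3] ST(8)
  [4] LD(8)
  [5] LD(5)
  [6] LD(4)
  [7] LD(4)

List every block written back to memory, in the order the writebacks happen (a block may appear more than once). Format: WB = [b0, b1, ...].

WB = [5, 8]

0: R B6 -> L0 miss  d=-]
1: W B5 -> L2 miss  d=D]
2: R B7 -> L1 miss  d=-]
3: W B8 -> L2 miss wb->B5  d=D]
4: R B8 -> L2 hit  d=D]
5: R B5 -> L2 miss wb->B8  d=-]
6: R B4 -> L1 miss  d=-]
7: R B4 -> L1 hit  d=-]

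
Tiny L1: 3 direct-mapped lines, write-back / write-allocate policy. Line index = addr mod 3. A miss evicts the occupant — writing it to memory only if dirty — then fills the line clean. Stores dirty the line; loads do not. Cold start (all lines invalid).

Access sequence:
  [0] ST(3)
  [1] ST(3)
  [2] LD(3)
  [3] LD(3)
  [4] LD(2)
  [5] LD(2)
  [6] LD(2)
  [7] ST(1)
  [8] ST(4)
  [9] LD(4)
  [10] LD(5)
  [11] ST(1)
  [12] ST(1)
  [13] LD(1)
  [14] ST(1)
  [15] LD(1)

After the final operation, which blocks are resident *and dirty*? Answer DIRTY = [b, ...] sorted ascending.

  0 | W B3 → L0 miss [D]
  1 | W B3 → L0 hit [D]
  2 | R B3 → L0 hit [D]
  3 | R B3 → L0 hit [D]
  4 | R B2 → L2 miss [-]
  5 | R B2 → L2 hit [-]
  6 | R B2 → L2 hit [-]
  7 | W B1 → L1 miss [D]
  8 | W B4 → L1 miss wb→B1 [D]
  9 | R B4 → L1 hit [D]
  10 | R B5 → L2 miss [-]
  11 | W B1 → L1 miss wb→B4 [D]
  12 | W B1 → L1 hit [D]
  13 | R B1 → L1 hit [D]
  14 | W B1 → L1 hit [D]
  15 | R B1 → L1 hit [D]

DIRTY = [1, 3]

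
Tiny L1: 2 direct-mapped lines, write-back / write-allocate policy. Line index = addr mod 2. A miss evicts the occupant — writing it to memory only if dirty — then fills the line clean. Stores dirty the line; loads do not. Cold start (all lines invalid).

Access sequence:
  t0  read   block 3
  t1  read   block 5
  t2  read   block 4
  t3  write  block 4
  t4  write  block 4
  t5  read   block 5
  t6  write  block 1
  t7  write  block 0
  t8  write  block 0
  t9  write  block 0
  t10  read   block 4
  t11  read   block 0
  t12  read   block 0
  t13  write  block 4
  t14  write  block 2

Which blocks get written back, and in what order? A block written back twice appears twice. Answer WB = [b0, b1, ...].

WB = [4, 0, 4]

0: R B3 → L1 miss [-]
1: R B5 → L1 miss [-]
2: R B4 → L0 miss [-]
3: W B4 → L0 hit [D]
4: W B4 → L0 hit [D]
5: R B5 → L1 hit [-]
6: W B1 → L1 miss [D]
7: W B0 → L0 miss wb→B4 [D]
8: W B0 → L0 hit [D]
9: W B0 → L0 hit [D]
10: R B4 → L0 miss wb→B0 [-]
11: R B0 → L0 miss [-]
12: R B0 → L0 hit [-]
13: W B4 → L0 miss [D]
14: W B2 → L0 miss wb→B4 [D]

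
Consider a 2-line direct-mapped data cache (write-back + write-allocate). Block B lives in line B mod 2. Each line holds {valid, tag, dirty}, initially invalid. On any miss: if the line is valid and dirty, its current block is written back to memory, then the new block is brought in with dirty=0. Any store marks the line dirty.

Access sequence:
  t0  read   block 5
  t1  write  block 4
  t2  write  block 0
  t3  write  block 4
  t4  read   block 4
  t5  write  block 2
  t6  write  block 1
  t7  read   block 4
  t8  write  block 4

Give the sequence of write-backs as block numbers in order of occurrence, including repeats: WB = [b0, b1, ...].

  0 | R B5 → L1 miss [-]
  1 | W B4 → L0 miss [D]
  2 | W B0 → L0 miss wb→B4 [D]
  3 | W B4 → L0 miss wb→B0 [D]
  4 | R B4 → L0 hit [D]
  5 | W B2 → L0 miss wb→B4 [D]
  6 | W B1 → L1 miss [D]
  7 | R B4 → L0 miss wb→B2 [-]
  8 | W B4 → L0 hit [D]

WB = [4, 0, 4, 2]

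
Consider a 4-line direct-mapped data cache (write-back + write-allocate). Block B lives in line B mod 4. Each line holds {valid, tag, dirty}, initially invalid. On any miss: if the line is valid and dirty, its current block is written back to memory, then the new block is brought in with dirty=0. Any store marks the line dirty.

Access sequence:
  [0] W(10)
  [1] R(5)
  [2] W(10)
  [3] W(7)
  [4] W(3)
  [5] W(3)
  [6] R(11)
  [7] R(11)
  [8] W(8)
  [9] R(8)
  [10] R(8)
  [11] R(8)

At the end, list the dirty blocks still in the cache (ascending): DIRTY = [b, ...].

DIRTY = [8, 10]

0: W B10 -> L2 miss  d=D]
1: R B5 -> L1 miss  d=-]
2: W B10 -> L2 hit  d=D]
3: W B7 -> L3 miss  d=D]
4: W B3 -> L3 miss wb->B7  d=D]
5: W B3 -> L3 hit  d=D]
6: R B11 -> L3 miss wb->B3  d=-]
7: R B11 -> L3 hit  d=-]
8: W B8 -> L0 miss  d=D]
9: R B8 -> L0 hit  d=D]
10: R B8 -> L0 hit  d=D]
11: R B8 -> L0 hit  d=D]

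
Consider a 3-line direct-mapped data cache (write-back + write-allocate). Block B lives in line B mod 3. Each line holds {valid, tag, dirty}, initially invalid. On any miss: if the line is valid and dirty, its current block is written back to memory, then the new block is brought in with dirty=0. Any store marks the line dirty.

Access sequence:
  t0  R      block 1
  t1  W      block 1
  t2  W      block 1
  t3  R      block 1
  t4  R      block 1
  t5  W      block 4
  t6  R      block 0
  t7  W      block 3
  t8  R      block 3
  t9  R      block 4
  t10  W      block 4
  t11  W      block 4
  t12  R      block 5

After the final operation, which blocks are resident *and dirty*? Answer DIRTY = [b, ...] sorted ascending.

0: R B1 -> L1 miss  d=-]
1: W B1 -> L1 hit  d=D]
2: W B1 -> L1 hit  d=D]
3: R B1 -> L1 hit  d=D]
4: R B1 -> L1 hit  d=D]
5: W B4 -> L1 miss wb->B1  d=D]
6: R B0 -> L0 miss  d=-]
7: W B3 -> L0 miss  d=D]
8: R B3 -> L0 hit  d=D]
9: R B4 -> L1 hit  d=D]
10: W B4 -> L1 hit  d=D]
11: W B4 -> L1 hit  d=D]
12: R B5 -> L2 miss  d=-]

DIRTY = [3, 4]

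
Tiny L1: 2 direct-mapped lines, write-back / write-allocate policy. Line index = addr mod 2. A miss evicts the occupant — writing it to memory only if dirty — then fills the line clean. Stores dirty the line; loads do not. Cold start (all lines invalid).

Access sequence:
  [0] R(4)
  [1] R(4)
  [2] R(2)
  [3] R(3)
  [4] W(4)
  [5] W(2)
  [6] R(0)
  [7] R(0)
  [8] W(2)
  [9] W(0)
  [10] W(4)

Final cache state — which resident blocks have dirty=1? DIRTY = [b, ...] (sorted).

DIRTY = [4]

  0 | R B4 → L0 miss [-]
  1 | R B4 → L0 hit [-]
  2 | R B2 → L0 miss [-]
  3 | R B3 → L1 miss [-]
  4 | W B4 → L0 miss [D]
  5 | W B2 → L0 miss wb→B4 [D]
  6 | R B0 → L0 miss wb→B2 [-]
  7 | R B0 → L0 hit [-]
  8 | W B2 → L0 miss [D]
  9 | W B0 → L0 miss wb→B2 [D]
  10 | W B4 → L0 miss wb→B0 [D]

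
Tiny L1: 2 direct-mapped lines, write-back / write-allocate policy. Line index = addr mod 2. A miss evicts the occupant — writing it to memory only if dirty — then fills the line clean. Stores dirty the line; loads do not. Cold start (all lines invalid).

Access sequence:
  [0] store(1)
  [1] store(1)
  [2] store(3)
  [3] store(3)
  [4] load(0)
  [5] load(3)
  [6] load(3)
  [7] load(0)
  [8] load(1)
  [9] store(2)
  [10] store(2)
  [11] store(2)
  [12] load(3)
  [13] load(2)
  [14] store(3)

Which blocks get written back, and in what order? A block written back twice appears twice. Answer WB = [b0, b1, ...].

WB = [1, 3]

0: W B1 -> L1 miss  d=D]
1: W B1 -> L1 hit  d=D]
2: W B3 -> L1 miss wb->B1  d=D]
3: W B3 -> L1 hit  d=D]
4: R B0 -> L0 miss  d=-]
5: R B3 -> L1 hit  d=D]
6: R B3 -> L1 hit  d=D]
7: R B0 -> L0 hit  d=-]
8: R B1 -> L1 miss wb->B3  d=-]
9: W B2 -> L0 miss  d=D]
10: W B2 -> L0 hit  d=D]
11: W B2 -> L0 hit  d=D]
12: R B3 -> L1 miss  d=-]
13: R B2 -> L0 hit  d=D]
14: W B3 -> L1 hit  d=D]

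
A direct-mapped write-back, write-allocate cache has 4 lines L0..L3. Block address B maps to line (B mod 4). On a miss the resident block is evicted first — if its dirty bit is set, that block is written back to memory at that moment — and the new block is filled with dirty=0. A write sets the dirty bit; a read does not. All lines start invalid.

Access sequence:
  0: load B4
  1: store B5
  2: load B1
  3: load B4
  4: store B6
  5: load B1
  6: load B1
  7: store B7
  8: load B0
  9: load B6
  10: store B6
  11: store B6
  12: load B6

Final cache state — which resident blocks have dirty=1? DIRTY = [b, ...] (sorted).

0: R B4 -> L0 miss  d=-]
1: W B5 -> L1 miss  d=D]
2: R B1 -> L1 miss wb->B5  d=-]
3: R B4 -> L0 hit  d=-]
4: W B6 -> L2 miss  d=D]
5: R B1 -> L1 hit  d=-]
6: R B1 -> L1 hit  d=-]
7: W B7 -> L3 miss  d=D]
8: R B0 -> L0 miss  d=-]
9: R B6 -> L2 hit  d=D]
10: W B6 -> L2 hit  d=D]
11: W B6 -> L2 hit  d=D]
12: R B6 -> L2 hit  d=D]

DIRTY = [6, 7]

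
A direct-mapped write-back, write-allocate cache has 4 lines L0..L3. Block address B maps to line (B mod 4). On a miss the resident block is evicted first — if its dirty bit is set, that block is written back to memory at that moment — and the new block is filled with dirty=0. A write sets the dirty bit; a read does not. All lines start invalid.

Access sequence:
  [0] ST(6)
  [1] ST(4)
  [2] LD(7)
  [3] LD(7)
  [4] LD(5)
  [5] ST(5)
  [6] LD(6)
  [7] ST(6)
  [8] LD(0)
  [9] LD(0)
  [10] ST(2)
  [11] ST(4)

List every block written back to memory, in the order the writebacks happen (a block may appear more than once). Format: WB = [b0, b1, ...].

0: W B6 → L2 miss [D]
1: W B4 → L0 miss [D]
2: R B7 → L3 miss [-]
3: R B7 → L3 hit [-]
4: R B5 → L1 miss [-]
5: W B5 → L1 hit [D]
6: R B6 → L2 hit [D]
7: W B6 → L2 hit [D]
8: R B0 → L0 miss wb→B4 [-]
9: R B0 → L0 hit [-]
10: W B2 → L2 miss wb→B6 [D]
11: W B4 → L0 miss [D]

WB = [4, 6]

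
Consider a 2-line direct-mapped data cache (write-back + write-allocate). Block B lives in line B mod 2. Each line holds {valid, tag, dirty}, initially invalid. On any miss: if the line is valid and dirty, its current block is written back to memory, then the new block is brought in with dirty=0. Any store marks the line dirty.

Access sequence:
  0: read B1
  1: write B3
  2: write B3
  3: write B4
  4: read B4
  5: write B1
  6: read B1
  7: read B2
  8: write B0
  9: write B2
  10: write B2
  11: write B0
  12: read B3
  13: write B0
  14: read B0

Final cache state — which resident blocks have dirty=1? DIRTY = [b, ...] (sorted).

DIRTY = [0]

0: R B1 -> L1 miss  d=-]
1: W B3 -> L1 miss  d=D]
2: W B3 -> L1 hit  d=D]
3: W B4 -> L0 miss  d=D]
4: R B4 -> L0 hit  d=D]
5: W B1 -> L1 miss wb->B3  d=D]
6: R B1 -> L1 hit  d=D]
7: R B2 -> L0 miss wb->B4  d=-]
8: W B0 -> L0 miss  d=D]
9: W B2 -> L0 miss wb->B0  d=D]
10: W B2 -> L0 hit  d=D]
11: W B0 -> L0 miss wb->B2  d=D]
12: R B3 -> L1 miss wb->B1  d=-]
13: W B0 -> L0 hit  d=D]
14: R B0 -> L0 hit  d=D]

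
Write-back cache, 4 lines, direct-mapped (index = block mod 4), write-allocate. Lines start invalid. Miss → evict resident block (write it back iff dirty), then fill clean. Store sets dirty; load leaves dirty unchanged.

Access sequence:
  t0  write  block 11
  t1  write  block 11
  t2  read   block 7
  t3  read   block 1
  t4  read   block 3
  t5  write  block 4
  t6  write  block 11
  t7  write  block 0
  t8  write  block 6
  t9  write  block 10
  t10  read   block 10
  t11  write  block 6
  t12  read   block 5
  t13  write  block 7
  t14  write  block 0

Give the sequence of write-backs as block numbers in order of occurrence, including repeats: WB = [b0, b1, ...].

WB = [11, 4, 6, 10, 11]

0: W B11 → L3 miss [D]
1: W B11 → L3 hit [D]
2: R B7 → L3 miss wb→B11 [-]
3: R B1 → L1 miss [-]
4: R B3 → L3 miss [-]
5: W B4 → L0 miss [D]
6: W B11 → L3 miss [D]
7: W B0 → L0 miss wb→B4 [D]
8: W B6 → L2 miss [D]
9: W B10 → L2 miss wb→B6 [D]
10: R B10 → L2 hit [D]
11: W B6 → L2 miss wb→B10 [D]
12: R B5 → L1 miss [-]
13: W B7 → L3 miss wb→B11 [D]
14: W B0 → L0 hit [D]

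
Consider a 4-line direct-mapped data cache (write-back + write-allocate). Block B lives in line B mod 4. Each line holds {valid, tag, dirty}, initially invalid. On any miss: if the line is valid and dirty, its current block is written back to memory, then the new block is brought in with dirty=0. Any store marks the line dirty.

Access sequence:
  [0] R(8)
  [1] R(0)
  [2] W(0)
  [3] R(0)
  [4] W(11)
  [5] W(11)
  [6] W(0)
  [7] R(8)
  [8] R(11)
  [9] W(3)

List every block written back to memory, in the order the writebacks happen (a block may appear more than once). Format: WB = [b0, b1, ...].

  0 | R B8 → L0 miss [-]
  1 | R B0 → L0 miss [-]
  2 | W B0 → L0 hit [D]
  3 | R B0 → L0 hit [D]
  4 | W B11 → L3 miss [D]
  5 | W B11 → L3 hit [D]
  6 | W B0 → L0 hit [D]
  7 | R B8 → L0 miss wb→B0 [-]
  8 | R B11 → L3 hit [D]
  9 | W B3 → L3 miss wb→B11 [D]

WB = [0, 11]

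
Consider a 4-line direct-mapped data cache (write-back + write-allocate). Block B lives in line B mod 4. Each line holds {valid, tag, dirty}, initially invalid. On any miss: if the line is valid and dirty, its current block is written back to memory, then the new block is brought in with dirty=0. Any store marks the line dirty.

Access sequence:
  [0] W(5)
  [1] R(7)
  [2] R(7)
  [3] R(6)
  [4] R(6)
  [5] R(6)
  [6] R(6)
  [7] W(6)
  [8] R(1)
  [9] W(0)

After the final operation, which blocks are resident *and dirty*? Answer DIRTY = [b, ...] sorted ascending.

DIRTY = [0, 6]

0: W B5 -> L1 miss  d=D]
1: R B7 -> L3 miss  d=-]
2: R B7 -> L3 hit  d=-]
3: R B6 -> L2 miss  d=-]
4: R B6 -> L2 hit  d=-]
5: R B6 -> L2 hit  d=-]
6: R B6 -> L2 hit  d=-]
7: W B6 -> L2 hit  d=D]
8: R B1 -> L1 miss wb->B5  d=-]
9: W B0 -> L0 miss  d=D]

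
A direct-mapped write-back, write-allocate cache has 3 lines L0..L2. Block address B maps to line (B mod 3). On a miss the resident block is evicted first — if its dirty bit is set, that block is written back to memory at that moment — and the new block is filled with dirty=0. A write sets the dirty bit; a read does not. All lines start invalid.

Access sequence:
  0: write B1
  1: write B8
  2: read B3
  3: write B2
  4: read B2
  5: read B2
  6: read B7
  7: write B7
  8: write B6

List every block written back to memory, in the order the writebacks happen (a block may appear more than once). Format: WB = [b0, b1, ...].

WB = [8, 1]

0: W B1 -> L1 miss  d=D]
1: W B8 -> L2 miss  d=D]
2: R B3 -> L0 miss  d=-]
3: W B2 -> L2 miss wb->B8  d=D]
4: R B2 -> L2 hit  d=D]
5: R B2 -> L2 hit  d=D]
6: R B7 -> L1 miss wb->B1  d=-]
7: W B7 -> L1 hit  d=D]
8: W B6 -> L0 miss  d=D]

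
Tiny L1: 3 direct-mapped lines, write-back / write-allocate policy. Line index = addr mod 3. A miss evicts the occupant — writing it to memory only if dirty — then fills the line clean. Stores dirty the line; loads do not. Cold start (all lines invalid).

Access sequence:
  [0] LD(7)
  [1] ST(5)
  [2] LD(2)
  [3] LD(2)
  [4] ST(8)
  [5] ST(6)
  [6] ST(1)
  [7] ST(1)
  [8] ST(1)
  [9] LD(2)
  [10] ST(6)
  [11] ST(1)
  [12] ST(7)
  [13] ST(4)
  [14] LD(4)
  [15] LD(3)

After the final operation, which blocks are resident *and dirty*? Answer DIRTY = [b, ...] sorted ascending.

0: R B7 → L1 miss [-]
1: W B5 → L2 miss [D]
2: R B2 → L2 miss wb→B5 [-]
3: R B2 → L2 hit [-]
4: W B8 → L2 miss [D]
5: W B6 → L0 miss [D]
6: W B1 → L1 miss [D]
7: W B1 → L1 hit [D]
8: W B1 → L1 hit [D]
9: R B2 → L2 miss wb→B8 [-]
10: W B6 → L0 hit [D]
11: W B1 → L1 hit [D]
12: W B7 → L1 miss wb→B1 [D]
13: W B4 → L1 miss wb→B7 [D]
14: R B4 → L1 hit [D]
15: R B3 → L0 miss wb→B6 [-]

DIRTY = [4]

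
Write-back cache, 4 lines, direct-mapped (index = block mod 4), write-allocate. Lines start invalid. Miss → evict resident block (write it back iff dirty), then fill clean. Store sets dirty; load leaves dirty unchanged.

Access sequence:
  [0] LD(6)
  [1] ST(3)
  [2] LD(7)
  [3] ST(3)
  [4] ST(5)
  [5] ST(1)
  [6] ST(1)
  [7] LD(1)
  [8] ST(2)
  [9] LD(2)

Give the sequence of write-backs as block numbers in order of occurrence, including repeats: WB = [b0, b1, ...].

0: R B6 → L2 miss [-]
1: W B3 → L3 miss [D]
2: R B7 → L3 miss wb→B3 [-]
3: W B3 → L3 miss [D]
4: W B5 → L1 miss [D]
5: W B1 → L1 miss wb→B5 [D]
6: W B1 → L1 hit [D]
7: R B1 → L1 hit [D]
8: W B2 → L2 miss [D]
9: R B2 → L2 hit [D]

WB = [3, 5]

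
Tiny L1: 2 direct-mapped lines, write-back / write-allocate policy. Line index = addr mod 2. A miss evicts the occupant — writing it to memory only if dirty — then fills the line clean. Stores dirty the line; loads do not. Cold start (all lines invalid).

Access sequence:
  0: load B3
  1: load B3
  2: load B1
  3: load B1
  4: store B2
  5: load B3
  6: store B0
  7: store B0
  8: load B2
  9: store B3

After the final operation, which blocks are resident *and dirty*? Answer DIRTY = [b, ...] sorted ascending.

DIRTY = [3]

0: R B3 -> L1 miss  d=-]
1: R B3 -> L1 hit  d=-]
2: R B1 -> L1 miss  d=-]
3: R B1 -> L1 hit  d=-]
4: W B2 -> L0 miss  d=D]
5: R B3 -> L1 miss  d=-]
6: W B0 -> L0 miss wb->B2  d=D]
7: W B0 -> L0 hit  d=D]
8: R B2 -> L0 miss wb->B0  d=-]
9: W B3 -> L1 hit  d=D]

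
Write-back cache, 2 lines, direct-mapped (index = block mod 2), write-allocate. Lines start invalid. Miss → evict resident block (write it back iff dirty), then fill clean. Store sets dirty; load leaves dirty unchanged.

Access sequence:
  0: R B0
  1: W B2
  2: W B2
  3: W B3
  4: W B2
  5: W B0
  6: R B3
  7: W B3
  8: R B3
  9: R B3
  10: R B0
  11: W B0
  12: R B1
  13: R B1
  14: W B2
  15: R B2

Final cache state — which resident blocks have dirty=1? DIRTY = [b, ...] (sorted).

  0 | R B0 → L0 miss [-]
  1 | W B2 → L0 miss [D]
  2 | W B2 → L0 hit [D]
  3 | W B3 → L1 miss [D]
  4 | W B2 → L0 hit [D]
  5 | W B0 → L0 miss wb→B2 [D]
  6 | R B3 → L1 hit [D]
  7 | W B3 → L1 hit [D]
  8 | R B3 → L1 hit [D]
  9 | R B3 → L1 hit [D]
  10 | R B0 → L0 hit [D]
  11 | W B0 → L0 hit [D]
  12 | R B1 → L1 miss wb→B3 [-]
  13 | R B1 → L1 hit [-]
  14 | W B2 → L0 miss wb→B0 [D]
  15 | R B2 → L0 hit [D]

DIRTY = [2]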